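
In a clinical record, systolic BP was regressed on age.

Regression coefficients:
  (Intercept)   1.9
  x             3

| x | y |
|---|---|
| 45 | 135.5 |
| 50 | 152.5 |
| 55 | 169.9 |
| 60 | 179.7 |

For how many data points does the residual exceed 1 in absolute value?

3

x=45: ŷ = 1.9 + 3·45 = 136.9; e = 135.5 − 136.9 = -1.4
x=50: ŷ = 1.9 + 3·50 = 151.9; e = 152.5 − 151.9 = 0.6
x=55: ŷ = 1.9 + 3·55 = 166.9; e = 169.9 − 166.9 = 3
x=60: ŷ = 1.9 + 3·60 = 181.9; e = 179.7 − 181.9 = -2.2
|e| > 1: x=45 (|e|=1.4), x=55 (|e|=3), x=60 (|e|=2.2) → 3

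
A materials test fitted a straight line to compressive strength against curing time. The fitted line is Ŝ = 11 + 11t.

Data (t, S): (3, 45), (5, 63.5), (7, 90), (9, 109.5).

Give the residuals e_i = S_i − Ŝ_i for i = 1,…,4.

1, -2.5, 2, -0.5

t=3: Ŝ = 11 + 11·3 = 44; e = 45 − 44 = 1
t=5: Ŝ = 11 + 11·5 = 66; e = 63.5 − 66 = -2.5
t=7: Ŝ = 11 + 11·7 = 88; e = 90 − 88 = 2
t=9: Ŝ = 11 + 11·9 = 110; e = 109.5 − 110 = -0.5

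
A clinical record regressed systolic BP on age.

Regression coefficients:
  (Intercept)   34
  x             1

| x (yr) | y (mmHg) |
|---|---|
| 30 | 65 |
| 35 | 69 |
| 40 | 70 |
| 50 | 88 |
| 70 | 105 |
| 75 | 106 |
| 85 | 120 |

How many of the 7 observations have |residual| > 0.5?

6

x=30: ŷ = 34 + 30 = 64; r = 65 − 64 = 1
x=35: ŷ = 34 + 35 = 69; r = 69 − 69 = 0
x=40: ŷ = 34 + 40 = 74; r = 70 − 74 = -4
x=50: ŷ = 34 + 50 = 84; r = 88 − 84 = 4
x=70: ŷ = 34 + 70 = 104; r = 105 − 104 = 1
x=75: ŷ = 34 + 75 = 109; r = 106 − 109 = -3
x=85: ŷ = 34 + 85 = 119; r = 120 − 119 = 1
|r| > 0.5: x=30 (|r|=1), x=40 (|r|=4), x=50 (|r|=4), x=70 (|r|=1), x=75 (|r|=3), x=85 (|r|=1) → 6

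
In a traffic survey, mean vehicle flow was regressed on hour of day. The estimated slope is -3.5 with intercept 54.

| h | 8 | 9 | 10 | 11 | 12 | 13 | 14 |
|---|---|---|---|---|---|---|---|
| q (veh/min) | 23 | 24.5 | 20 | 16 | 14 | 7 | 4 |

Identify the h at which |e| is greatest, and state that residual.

h=8: q̂ = 54 − 3.5·8 = 26; e = 23 − 26 = -3
h=9: q̂ = 54 − 3.5·9 = 22.5; e = 24.5 − 22.5 = 2
h=10: q̂ = 54 − 3.5·10 = 19; e = 20 − 19 = 1
h=11: q̂ = 54 − 3.5·11 = 15.5; e = 16 − 15.5 = 0.5
h=12: q̂ = 54 − 3.5·12 = 12; e = 14 − 12 = 2
h=13: q̂ = 54 − 3.5·13 = 8.5; e = 7 − 8.5 = -1.5
h=14: q̂ = 54 − 3.5·14 = 5; e = 4 − 5 = -1
Largest |e| is 3 at h = 8, residual -3.

h = 8, e = -3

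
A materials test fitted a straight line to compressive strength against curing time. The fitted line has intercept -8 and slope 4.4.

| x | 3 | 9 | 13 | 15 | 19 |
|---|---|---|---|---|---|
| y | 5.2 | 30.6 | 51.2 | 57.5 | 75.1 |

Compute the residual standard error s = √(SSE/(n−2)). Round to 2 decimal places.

x=3: ŷ = -8 + 4.4·3 = 5.2; e = 5.2 − 5.2 = 0
x=9: ŷ = -8 + 4.4·9 = 31.6; e = 30.6 − 31.6 = -1
x=13: ŷ = -8 + 4.4·13 = 49.2; e = 51.2 − 49.2 = 2
x=15: ŷ = -8 + 4.4·15 = 58; e = 57.5 − 58 = -0.5
x=19: ŷ = -8 + 4.4·19 = 75.6; e = 75.1 − 75.6 = -0.5
SSE = 0 + 1 + 4 + 0.25 + 0.25 = 5.5
s = √(5.5/3) = √1.83333 ≈ 1.35

s = 1.35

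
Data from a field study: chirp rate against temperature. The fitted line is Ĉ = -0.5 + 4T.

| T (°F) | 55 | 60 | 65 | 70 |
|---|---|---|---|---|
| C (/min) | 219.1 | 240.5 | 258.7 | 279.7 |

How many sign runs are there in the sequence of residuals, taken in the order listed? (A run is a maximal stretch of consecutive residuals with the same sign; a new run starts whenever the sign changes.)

4 runs

T=55: Ĉ = -0.5 + 4·55 = 219.5; r = 219.1 − 219.5 = -0.4
T=60: Ĉ = -0.5 + 4·60 = 239.5; r = 240.5 − 239.5 = 1
T=65: Ĉ = -0.5 + 4·65 = 259.5; r = 258.7 − 259.5 = -0.8
T=70: Ĉ = -0.5 + 4·70 = 279.5; r = 279.7 − 279.5 = 0.2
Signs: − + − +
Runs: −×1, +×1, −×1, +×1 → 4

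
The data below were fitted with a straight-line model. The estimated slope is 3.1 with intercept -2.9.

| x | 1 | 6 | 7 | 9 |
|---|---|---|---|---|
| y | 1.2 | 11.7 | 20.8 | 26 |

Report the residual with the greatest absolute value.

r = -4

x=1: ŷ = -2.9 + 3.1·1 = 0.2; r = 1.2 − 0.2 = 1
x=6: ŷ = -2.9 + 3.1·6 = 15.7; r = 11.7 − 15.7 = -4
x=7: ŷ = -2.9 + 3.1·7 = 18.8; r = 20.8 − 18.8 = 2
x=9: ŷ = -2.9 + 3.1·9 = 25; r = 26 − 25 = 1
Largest |r| is 4 at x = 6, residual -4.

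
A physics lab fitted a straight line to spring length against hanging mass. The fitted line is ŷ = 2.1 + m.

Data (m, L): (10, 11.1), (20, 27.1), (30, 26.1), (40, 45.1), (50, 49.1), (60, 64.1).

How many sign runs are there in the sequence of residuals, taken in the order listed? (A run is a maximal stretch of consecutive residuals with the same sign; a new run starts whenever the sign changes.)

6 runs

m=10: ŷ = 2.1 + 10 = 12.1; r = 11.1 − 12.1 = -1
m=20: ŷ = 2.1 + 20 = 22.1; r = 27.1 − 22.1 = 5
m=30: ŷ = 2.1 + 30 = 32.1; r = 26.1 − 32.1 = -6
m=40: ŷ = 2.1 + 40 = 42.1; r = 45.1 − 42.1 = 3
m=50: ŷ = 2.1 + 50 = 52.1; r = 49.1 − 52.1 = -3
m=60: ŷ = 2.1 + 60 = 62.1; r = 64.1 − 62.1 = 2
Signs: − + − + − +
Runs: −×1, +×1, −×1, +×1, −×1, +×1 → 6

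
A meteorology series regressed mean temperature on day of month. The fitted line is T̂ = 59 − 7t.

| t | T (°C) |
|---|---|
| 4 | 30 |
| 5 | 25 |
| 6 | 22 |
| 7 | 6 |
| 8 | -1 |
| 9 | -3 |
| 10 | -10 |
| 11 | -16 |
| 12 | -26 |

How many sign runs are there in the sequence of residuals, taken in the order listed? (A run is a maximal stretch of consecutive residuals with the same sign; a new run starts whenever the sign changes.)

5 runs

t=4: T̂ = 59 − 7·4 = 31; e = 30 − 31 = -1
t=5: T̂ = 59 − 7·5 = 24; e = 25 − 24 = 1
t=6: T̂ = 59 − 7·6 = 17; e = 22 − 17 = 5
t=7: T̂ = 59 − 7·7 = 10; e = 6 − 10 = -4
t=8: T̂ = 59 − 7·8 = 3; e = -1 − 3 = -4
t=9: T̂ = 59 − 7·9 = -4; e = -3 − (-4) = 1
t=10: T̂ = 59 − 7·10 = -11; e = -10 − (-11) = 1
t=11: T̂ = 59 − 7·11 = -18; e = -16 − (-18) = 2
t=12: T̂ = 59 − 7·12 = -25; e = -26 − (-25) = -1
Signs: − + + − − + + + −
Runs: −×1, +×2, −×2, +×3, −×1 → 5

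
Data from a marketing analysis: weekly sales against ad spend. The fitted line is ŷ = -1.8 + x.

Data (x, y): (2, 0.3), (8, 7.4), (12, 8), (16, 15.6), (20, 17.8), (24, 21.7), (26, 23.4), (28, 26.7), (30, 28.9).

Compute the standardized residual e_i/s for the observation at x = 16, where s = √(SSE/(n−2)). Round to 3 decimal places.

x=2: ŷ = -1.8 + 2 = 0.2; e = 0.3 − 0.2 = 0.1
x=8: ŷ = -1.8 + 8 = 6.2; e = 7.4 − 6.2 = 1.2
x=12: ŷ = -1.8 + 12 = 10.2; e = 8 − 10.2 = -2.2
x=16: ŷ = -1.8 + 16 = 14.2; e = 15.6 − 14.2 = 1.4
x=20: ŷ = -1.8 + 20 = 18.2; e = 17.8 − 18.2 = -0.4
x=24: ŷ = -1.8 + 24 = 22.2; e = 21.7 − 22.2 = -0.5
x=26: ŷ = -1.8 + 26 = 24.2; e = 23.4 − 24.2 = -0.8
x=28: ŷ = -1.8 + 28 = 26.2; e = 26.7 − 26.2 = 0.5
x=30: ŷ = -1.8 + 30 = 28.2; e = 28.9 − 28.2 = 0.7
SSE = 0.01 + 1.44 + 4.84 + 1.96 + 0.16 + 0.25 + 0.64 + 0.25 + 0.49 = 10.04
s = √(10.04/7) = 1.19762
e/s = 1.4 / 1.19762 = 1.169

1.169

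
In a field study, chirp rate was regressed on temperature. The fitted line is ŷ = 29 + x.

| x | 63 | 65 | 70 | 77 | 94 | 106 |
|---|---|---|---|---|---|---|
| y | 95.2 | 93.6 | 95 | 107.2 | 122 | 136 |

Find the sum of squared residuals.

SSE = 29.84

x=63: ŷ = 29 + 63 = 92; e = 95.2 − 92 = 3.2
x=65: ŷ = 29 + 65 = 94; e = 93.6 − 94 = -0.4
x=70: ŷ = 29 + 70 = 99; e = 95 − 99 = -4
x=77: ŷ = 29 + 77 = 106; e = 107.2 − 106 = 1.2
x=94: ŷ = 29 + 94 = 123; e = 122 − 123 = -1
x=106: ŷ = 29 + 106 = 135; e = 136 − 135 = 1
SSE = 10.24 + 0.16 + 16 + 1.44 + 1 + 1 = 29.84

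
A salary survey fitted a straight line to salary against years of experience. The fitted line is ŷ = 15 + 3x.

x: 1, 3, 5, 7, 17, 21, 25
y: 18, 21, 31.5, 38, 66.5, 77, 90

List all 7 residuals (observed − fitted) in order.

x=1: ŷ = 15 + 3·1 = 18; r = 18 − 18 = 0
x=3: ŷ = 15 + 3·3 = 24; r = 21 − 24 = -3
x=5: ŷ = 15 + 3·5 = 30; r = 31.5 − 30 = 1.5
x=7: ŷ = 15 + 3·7 = 36; r = 38 − 36 = 2
x=17: ŷ = 15 + 3·17 = 66; r = 66.5 − 66 = 0.5
x=21: ŷ = 15 + 3·21 = 78; r = 77 − 78 = -1
x=25: ŷ = 15 + 3·25 = 90; r = 90 − 90 = 0

0, -3, 1.5, 2, 0.5, -1, 0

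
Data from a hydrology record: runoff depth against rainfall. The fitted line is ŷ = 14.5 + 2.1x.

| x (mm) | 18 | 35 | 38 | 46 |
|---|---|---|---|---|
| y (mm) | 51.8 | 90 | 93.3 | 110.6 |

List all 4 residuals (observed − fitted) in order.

-0.5, 2, -1, -0.5

x=18: ŷ = 14.5 + 2.1·18 = 52.3; e = 51.8 − 52.3 = -0.5
x=35: ŷ = 14.5 + 2.1·35 = 88; e = 90 − 88 = 2
x=38: ŷ = 14.5 + 2.1·38 = 94.3; e = 93.3 − 94.3 = -1
x=46: ŷ = 14.5 + 2.1·46 = 111.1; e = 110.6 − 111.1 = -0.5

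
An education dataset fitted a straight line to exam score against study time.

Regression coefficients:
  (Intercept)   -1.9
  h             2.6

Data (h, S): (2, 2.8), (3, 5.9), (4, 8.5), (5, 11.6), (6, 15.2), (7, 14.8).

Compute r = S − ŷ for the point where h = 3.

ŷ = -1.9 + 2.6·3 = 5.9
r = 5.9 − 5.9 = 0

r = 0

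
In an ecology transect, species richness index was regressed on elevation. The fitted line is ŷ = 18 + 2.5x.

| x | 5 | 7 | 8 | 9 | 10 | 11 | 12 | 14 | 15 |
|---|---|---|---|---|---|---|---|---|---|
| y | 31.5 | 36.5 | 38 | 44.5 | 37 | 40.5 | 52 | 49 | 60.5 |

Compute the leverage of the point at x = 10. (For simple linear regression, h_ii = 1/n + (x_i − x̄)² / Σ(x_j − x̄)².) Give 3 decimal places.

h = 0.111

x̄ = (5 + 7 + 8 + 9 + 10 + 11 + 12 + 14 + 15)/9 = 10.1111
Σ(x − x̄)² = 26.1235 + 9.67901 + 4.45679 + 1.23457 + 0.0123457 + 0.790123 + 3.5679 + 15.1235 + 23.9012 = 84.8889
h = 1/9 + (-0.111111)²/84.8889 = 0.111111 + 0.000145433 = 0.111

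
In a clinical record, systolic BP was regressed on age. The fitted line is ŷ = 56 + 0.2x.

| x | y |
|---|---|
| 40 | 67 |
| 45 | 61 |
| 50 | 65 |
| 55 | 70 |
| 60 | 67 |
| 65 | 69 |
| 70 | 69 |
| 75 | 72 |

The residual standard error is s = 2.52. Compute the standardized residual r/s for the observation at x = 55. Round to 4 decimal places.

ŷ = 56 + 0.2·55 = 67
r = 70 − 67 = 3
r/s = 3 / 2.52 = 1.1905

1.1905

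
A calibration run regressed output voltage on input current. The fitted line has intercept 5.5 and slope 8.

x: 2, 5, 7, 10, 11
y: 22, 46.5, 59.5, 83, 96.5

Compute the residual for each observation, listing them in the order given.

0.5, 1, -2, -2.5, 3

x=2: ŷ = 5.5 + 8·2 = 21.5; r = 22 − 21.5 = 0.5
x=5: ŷ = 5.5 + 8·5 = 45.5; r = 46.5 − 45.5 = 1
x=7: ŷ = 5.5 + 8·7 = 61.5; r = 59.5 − 61.5 = -2
x=10: ŷ = 5.5 + 8·10 = 85.5; r = 83 − 85.5 = -2.5
x=11: ŷ = 5.5 + 8·11 = 93.5; r = 96.5 − 93.5 = 3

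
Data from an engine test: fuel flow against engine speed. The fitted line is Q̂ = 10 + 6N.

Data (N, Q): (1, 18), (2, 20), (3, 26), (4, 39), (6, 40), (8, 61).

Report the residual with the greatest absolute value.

N=1: Q̂ = 10 + 6·1 = 16; r = 18 − 16 = 2
N=2: Q̂ = 10 + 6·2 = 22; r = 20 − 22 = -2
N=3: Q̂ = 10 + 6·3 = 28; r = 26 − 28 = -2
N=4: Q̂ = 10 + 6·4 = 34; r = 39 − 34 = 5
N=6: Q̂ = 10 + 6·6 = 46; r = 40 − 46 = -6
N=8: Q̂ = 10 + 6·8 = 58; r = 61 − 58 = 3
Largest |r| is 6 at N = 6, residual -6.

r = -6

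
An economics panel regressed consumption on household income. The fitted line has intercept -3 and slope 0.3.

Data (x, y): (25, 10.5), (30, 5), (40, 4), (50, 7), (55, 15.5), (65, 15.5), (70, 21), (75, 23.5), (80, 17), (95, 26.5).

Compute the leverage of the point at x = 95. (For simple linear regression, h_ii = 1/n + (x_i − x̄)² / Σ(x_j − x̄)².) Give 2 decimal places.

x̄ = (25 + 30 + 40 + 50 + 55 + 65 + 70 + 75 + 80 + 95)/10 = 58.5
Σ(x − x̄)² = 1122.25 + 812.25 + 342.25 + 72.25 + 12.25 + 42.25 + 132.25 + 272.25 + 462.25 + 1332.25 = 4602.5
h = 1/10 + (36.5)²/4602.5 = 0.1 + 0.289462 = 0.39

h = 0.39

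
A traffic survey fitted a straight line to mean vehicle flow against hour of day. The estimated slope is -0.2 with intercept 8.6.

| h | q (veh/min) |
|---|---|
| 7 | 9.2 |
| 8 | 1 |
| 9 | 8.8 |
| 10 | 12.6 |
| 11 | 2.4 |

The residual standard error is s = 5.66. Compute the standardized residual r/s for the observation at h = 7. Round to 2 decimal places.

0.35

q̂ = 8.6 − 0.2·7 = 7.2
r = 9.2 − 7.2 = 2
r/s = 2 / 5.66 = 0.35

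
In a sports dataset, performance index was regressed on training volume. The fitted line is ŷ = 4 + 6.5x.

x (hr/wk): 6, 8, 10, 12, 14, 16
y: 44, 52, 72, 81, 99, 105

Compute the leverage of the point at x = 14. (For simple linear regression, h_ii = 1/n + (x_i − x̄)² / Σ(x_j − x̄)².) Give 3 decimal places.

h = 0.295

x̄ = (6 + 8 + 10 + 12 + 14 + 16)/6 = 11
Σ(x − x̄)² = 25 + 9 + 1 + 1 + 9 + 25 = 70
h = 1/6 + (3)²/70 = 0.166667 + 0.128571 = 0.295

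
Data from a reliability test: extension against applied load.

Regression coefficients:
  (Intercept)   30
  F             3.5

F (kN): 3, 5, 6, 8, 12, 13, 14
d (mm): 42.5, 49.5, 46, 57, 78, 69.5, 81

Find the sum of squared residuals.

F=3: ŷ = 30 + 3.5·3 = 40.5; e = 42.5 − 40.5 = 2
F=5: ŷ = 30 + 3.5·5 = 47.5; e = 49.5 − 47.5 = 2
F=6: ŷ = 30 + 3.5·6 = 51; e = 46 − 51 = -5
F=8: ŷ = 30 + 3.5·8 = 58; e = 57 − 58 = -1
F=12: ŷ = 30 + 3.5·12 = 72; e = 78 − 72 = 6
F=13: ŷ = 30 + 3.5·13 = 75.5; e = 69.5 − 75.5 = -6
F=14: ŷ = 30 + 3.5·14 = 79; e = 81 − 79 = 2
SSE = 4 + 4 + 25 + 1 + 36 + 36 + 4 = 110

SSE = 110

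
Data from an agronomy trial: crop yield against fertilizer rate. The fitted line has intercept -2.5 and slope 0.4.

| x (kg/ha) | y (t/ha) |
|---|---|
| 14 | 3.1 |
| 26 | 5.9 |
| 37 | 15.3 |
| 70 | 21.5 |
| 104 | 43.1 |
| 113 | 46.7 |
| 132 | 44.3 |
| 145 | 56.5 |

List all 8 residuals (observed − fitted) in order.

x=14: ŷ = -2.5 + 0.4·14 = 3.1; e = 3.1 − 3.1 = 0
x=26: ŷ = -2.5 + 0.4·26 = 7.9; e = 5.9 − 7.9 = -2
x=37: ŷ = -2.5 + 0.4·37 = 12.3; e = 15.3 − 12.3 = 3
x=70: ŷ = -2.5 + 0.4·70 = 25.5; e = 21.5 − 25.5 = -4
x=104: ŷ = -2.5 + 0.4·104 = 39.1; e = 43.1 − 39.1 = 4
x=113: ŷ = -2.5 + 0.4·113 = 42.7; e = 46.7 − 42.7 = 4
x=132: ŷ = -2.5 + 0.4·132 = 50.3; e = 44.3 − 50.3 = -6
x=145: ŷ = -2.5 + 0.4·145 = 55.5; e = 56.5 − 55.5 = 1

0, -2, 3, -4, 4, 4, -6, 1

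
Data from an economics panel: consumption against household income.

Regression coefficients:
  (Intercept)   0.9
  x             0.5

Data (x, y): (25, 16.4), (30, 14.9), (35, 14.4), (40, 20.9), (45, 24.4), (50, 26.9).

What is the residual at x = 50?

ŷ = 0.9 + 0.5·50 = 25.9
e = 26.9 − 25.9 = 1

e = 1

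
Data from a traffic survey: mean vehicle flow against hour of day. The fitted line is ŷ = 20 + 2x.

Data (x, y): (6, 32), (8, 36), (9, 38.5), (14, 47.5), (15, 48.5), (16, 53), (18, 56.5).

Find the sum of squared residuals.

SSE = 4

x=6: ŷ = 20 + 2·6 = 32; e = 32 − 32 = 0
x=8: ŷ = 20 + 2·8 = 36; e = 36 − 36 = 0
x=9: ŷ = 20 + 2·9 = 38; e = 38.5 − 38 = 0.5
x=14: ŷ = 20 + 2·14 = 48; e = 47.5 − 48 = -0.5
x=15: ŷ = 20 + 2·15 = 50; e = 48.5 − 50 = -1.5
x=16: ŷ = 20 + 2·16 = 52; e = 53 − 52 = 1
x=18: ŷ = 20 + 2·18 = 56; e = 56.5 − 56 = 0.5
SSE = 0 + 0 + 0.25 + 0.25 + 2.25 + 1 + 0.25 = 4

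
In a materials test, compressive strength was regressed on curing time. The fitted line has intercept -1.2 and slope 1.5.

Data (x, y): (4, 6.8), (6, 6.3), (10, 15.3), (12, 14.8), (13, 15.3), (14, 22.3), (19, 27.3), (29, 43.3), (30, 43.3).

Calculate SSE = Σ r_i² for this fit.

SSE = 29

x=4: ŷ = -1.2 + 1.5·4 = 4.8; r = 6.8 − 4.8 = 2
x=6: ŷ = -1.2 + 1.5·6 = 7.8; r = 6.3 − 7.8 = -1.5
x=10: ŷ = -1.2 + 1.5·10 = 13.8; r = 15.3 − 13.8 = 1.5
x=12: ŷ = -1.2 + 1.5·12 = 16.8; r = 14.8 − 16.8 = -2
x=13: ŷ = -1.2 + 1.5·13 = 18.3; r = 15.3 − 18.3 = -3
x=14: ŷ = -1.2 + 1.5·14 = 19.8; r = 22.3 − 19.8 = 2.5
x=19: ŷ = -1.2 + 1.5·19 = 27.3; r = 27.3 − 27.3 = 0
x=29: ŷ = -1.2 + 1.5·29 = 42.3; r = 43.3 − 42.3 = 1
x=30: ŷ = -1.2 + 1.5·30 = 43.8; r = 43.3 − 43.8 = -0.5
SSE = 4 + 2.25 + 2.25 + 4 + 9 + 6.25 + 0 + 1 + 0.25 = 29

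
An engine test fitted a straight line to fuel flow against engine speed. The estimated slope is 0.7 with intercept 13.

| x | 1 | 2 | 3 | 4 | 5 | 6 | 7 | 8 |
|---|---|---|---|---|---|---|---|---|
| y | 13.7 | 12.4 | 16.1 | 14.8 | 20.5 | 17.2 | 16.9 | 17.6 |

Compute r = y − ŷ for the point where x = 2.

r = -2

ŷ = 13 + 0.7·2 = 14.4
r = 12.4 − 14.4 = -2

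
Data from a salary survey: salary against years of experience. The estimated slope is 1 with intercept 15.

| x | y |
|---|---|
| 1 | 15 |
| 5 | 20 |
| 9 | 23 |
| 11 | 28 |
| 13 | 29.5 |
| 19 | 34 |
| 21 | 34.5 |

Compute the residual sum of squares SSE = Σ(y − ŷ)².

SSE = 10.5

x=1: ŷ = 15 + 1 = 16; e = 15 − 16 = -1
x=5: ŷ = 15 + 5 = 20; e = 20 − 20 = 0
x=9: ŷ = 15 + 9 = 24; e = 23 − 24 = -1
x=11: ŷ = 15 + 11 = 26; e = 28 − 26 = 2
x=13: ŷ = 15 + 13 = 28; e = 29.5 − 28 = 1.5
x=19: ŷ = 15 + 19 = 34; e = 34 − 34 = 0
x=21: ŷ = 15 + 21 = 36; e = 34.5 − 36 = -1.5
SSE = 1 + 0 + 1 + 4 + 2.25 + 0 + 2.25 = 10.5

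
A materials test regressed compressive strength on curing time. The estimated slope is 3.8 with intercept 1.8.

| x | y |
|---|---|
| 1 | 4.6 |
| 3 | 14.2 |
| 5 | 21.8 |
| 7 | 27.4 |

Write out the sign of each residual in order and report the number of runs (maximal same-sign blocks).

3 runs

x=1: ŷ = 1.8 + 3.8·1 = 5.6; e = 4.6 − 5.6 = -1
x=3: ŷ = 1.8 + 3.8·3 = 13.2; e = 14.2 − 13.2 = 1
x=5: ŷ = 1.8 + 3.8·5 = 20.8; e = 21.8 − 20.8 = 1
x=7: ŷ = 1.8 + 3.8·7 = 28.4; e = 27.4 − 28.4 = -1
Signs: − + + −
Runs: −×1, +×2, −×1 → 3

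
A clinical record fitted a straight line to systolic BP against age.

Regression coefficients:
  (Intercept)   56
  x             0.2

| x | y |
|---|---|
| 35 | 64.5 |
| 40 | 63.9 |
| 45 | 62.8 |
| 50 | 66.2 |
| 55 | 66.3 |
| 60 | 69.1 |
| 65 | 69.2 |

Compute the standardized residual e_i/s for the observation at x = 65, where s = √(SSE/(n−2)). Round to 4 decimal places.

x=35: ŷ = 56 + 0.2·35 = 63; e = 64.5 − 63 = 1.5
x=40: ŷ = 56 + 0.2·40 = 64; e = 63.9 − 64 = -0.1
x=45: ŷ = 56 + 0.2·45 = 65; e = 62.8 − 65 = -2.2
x=50: ŷ = 56 + 0.2·50 = 66; e = 66.2 − 66 = 0.2
x=55: ŷ = 56 + 0.2·55 = 67; e = 66.3 − 67 = -0.7
x=60: ŷ = 56 + 0.2·60 = 68; e = 69.1 − 68 = 1.1
x=65: ŷ = 56 + 0.2·65 = 69; e = 69.2 − 69 = 0.2
SSE = 2.25 + 0.01 + 4.84 + 0.04 + 0.49 + 1.21 + 0.04 = 8.88
s = √(8.88/5) = 1.33267
e/s = 0.2 / 1.33267 = 0.1501

0.1501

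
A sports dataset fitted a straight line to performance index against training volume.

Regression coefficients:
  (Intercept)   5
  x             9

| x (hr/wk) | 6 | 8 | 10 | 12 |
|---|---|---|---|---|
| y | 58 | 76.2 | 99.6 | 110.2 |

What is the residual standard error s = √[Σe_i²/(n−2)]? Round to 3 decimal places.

s = 3.914

x=6: ŷ = 5 + 9·6 = 59; e = 58 − 59 = -1
x=8: ŷ = 5 + 9·8 = 77; e = 76.2 − 77 = -0.8
x=10: ŷ = 5 + 9·10 = 95; e = 99.6 − 95 = 4.6
x=12: ŷ = 5 + 9·12 = 113; e = 110.2 − 113 = -2.8
SSE = 1 + 0.64 + 21.16 + 7.84 = 30.64
s = √(30.64/2) = √15.32 ≈ 3.914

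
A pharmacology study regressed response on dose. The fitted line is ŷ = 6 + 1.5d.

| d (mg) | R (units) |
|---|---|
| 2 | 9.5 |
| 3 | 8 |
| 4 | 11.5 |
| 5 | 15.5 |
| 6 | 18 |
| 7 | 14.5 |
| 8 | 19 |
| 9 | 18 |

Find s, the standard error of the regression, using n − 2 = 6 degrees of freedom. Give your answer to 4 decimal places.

d=2: ŷ = 6 + 1.5·2 = 9; e = 9.5 − 9 = 0.5
d=3: ŷ = 6 + 1.5·3 = 10.5; e = 8 − 10.5 = -2.5
d=4: ŷ = 6 + 1.5·4 = 12; e = 11.5 − 12 = -0.5
d=5: ŷ = 6 + 1.5·5 = 13.5; e = 15.5 − 13.5 = 2
d=6: ŷ = 6 + 1.5·6 = 15; e = 18 − 15 = 3
d=7: ŷ = 6 + 1.5·7 = 16.5; e = 14.5 − 16.5 = -2
d=8: ŷ = 6 + 1.5·8 = 18; e = 19 − 18 = 1
d=9: ŷ = 6 + 1.5·9 = 19.5; e = 18 − 19.5 = -1.5
SSE = 0.25 + 6.25 + 0.25 + 4 + 9 + 4 + 1 + 2.25 = 27
s = √(27/6) = √4.5 ≈ 2.1213

s = 2.1213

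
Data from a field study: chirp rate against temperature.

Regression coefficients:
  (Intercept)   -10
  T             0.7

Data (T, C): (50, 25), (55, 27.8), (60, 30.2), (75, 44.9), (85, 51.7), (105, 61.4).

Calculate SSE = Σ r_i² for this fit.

T=50: Ĉ = -10 + 0.7·50 = 25; r = 25 − 25 = 0
T=55: Ĉ = -10 + 0.7·55 = 28.5; r = 27.8 − 28.5 = -0.7
T=60: Ĉ = -10 + 0.7·60 = 32; r = 30.2 − 32 = -1.8
T=75: Ĉ = -10 + 0.7·75 = 42.5; r = 44.9 − 42.5 = 2.4
T=85: Ĉ = -10 + 0.7·85 = 49.5; r = 51.7 − 49.5 = 2.2
T=105: Ĉ = -10 + 0.7·105 = 63.5; r = 61.4 − 63.5 = -2.1
SSE = 0 + 0.49 + 3.24 + 5.76 + 4.84 + 4.41 = 18.74

SSE = 18.74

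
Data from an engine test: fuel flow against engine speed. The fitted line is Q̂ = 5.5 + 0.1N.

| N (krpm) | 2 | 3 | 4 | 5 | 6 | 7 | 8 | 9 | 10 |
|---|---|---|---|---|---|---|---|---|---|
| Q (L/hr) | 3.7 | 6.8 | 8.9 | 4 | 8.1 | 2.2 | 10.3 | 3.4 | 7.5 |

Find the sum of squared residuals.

N=2: Q̂ = 5.5 + 0.1·2 = 5.7; r = 3.7 − 5.7 = -2
N=3: Q̂ = 5.5 + 0.1·3 = 5.8; r = 6.8 − 5.8 = 1
N=4: Q̂ = 5.5 + 0.1·4 = 5.9; r = 8.9 − 5.9 = 3
N=5: Q̂ = 5.5 + 0.1·5 = 6; r = 4 − 6 = -2
N=6: Q̂ = 5.5 + 0.1·6 = 6.1; r = 8.1 − 6.1 = 2
N=7: Q̂ = 5.5 + 0.1·7 = 6.2; r = 2.2 − 6.2 = -4
N=8: Q̂ = 5.5 + 0.1·8 = 6.3; r = 10.3 − 6.3 = 4
N=9: Q̂ = 5.5 + 0.1·9 = 6.4; r = 3.4 − 6.4 = -3
N=10: Q̂ = 5.5 + 0.1·10 = 6.5; r = 7.5 − 6.5 = 1
SSE = 4 + 1 + 9 + 4 + 4 + 16 + 16 + 9 + 1 = 64

SSE = 64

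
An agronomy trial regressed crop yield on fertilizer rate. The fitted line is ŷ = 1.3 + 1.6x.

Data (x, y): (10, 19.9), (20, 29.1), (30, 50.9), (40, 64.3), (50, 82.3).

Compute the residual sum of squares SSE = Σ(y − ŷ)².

x=10: ŷ = 1.3 + 1.6·10 = 17.3; r = 19.9 − 17.3 = 2.6
x=20: ŷ = 1.3 + 1.6·20 = 33.3; r = 29.1 − 33.3 = -4.2
x=30: ŷ = 1.3 + 1.6·30 = 49.3; r = 50.9 − 49.3 = 1.6
x=40: ŷ = 1.3 + 1.6·40 = 65.3; r = 64.3 − 65.3 = -1
x=50: ŷ = 1.3 + 1.6·50 = 81.3; r = 82.3 − 81.3 = 1
SSE = 6.76 + 17.64 + 2.56 + 1 + 1 = 28.96

SSE = 28.96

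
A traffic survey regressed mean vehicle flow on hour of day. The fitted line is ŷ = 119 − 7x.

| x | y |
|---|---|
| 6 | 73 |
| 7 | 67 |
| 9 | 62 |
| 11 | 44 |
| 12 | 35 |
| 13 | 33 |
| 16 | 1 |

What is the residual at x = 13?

e = 5

ŷ = 119 − 7·13 = 28
e = 33 − 28 = 5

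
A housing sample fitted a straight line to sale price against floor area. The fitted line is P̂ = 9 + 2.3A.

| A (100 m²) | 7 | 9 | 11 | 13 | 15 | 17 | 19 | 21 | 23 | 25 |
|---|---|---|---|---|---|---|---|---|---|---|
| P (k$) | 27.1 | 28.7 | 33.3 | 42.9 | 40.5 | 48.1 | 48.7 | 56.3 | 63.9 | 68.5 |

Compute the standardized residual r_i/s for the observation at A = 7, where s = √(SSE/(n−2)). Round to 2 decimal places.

0.76

A=7: P̂ = 9 + 2.3·7 = 25.1; r = 27.1 − 25.1 = 2
A=9: P̂ = 9 + 2.3·9 = 29.7; r = 28.7 − 29.7 = -1
A=11: P̂ = 9 + 2.3·11 = 34.3; r = 33.3 − 34.3 = -1
A=13: P̂ = 9 + 2.3·13 = 38.9; r = 42.9 − 38.9 = 4
A=15: P̂ = 9 + 2.3·15 = 43.5; r = 40.5 − 43.5 = -3
A=17: P̂ = 9 + 2.3·17 = 48.1; r = 48.1 − 48.1 = 0
A=19: P̂ = 9 + 2.3·19 = 52.7; r = 48.7 − 52.7 = -4
A=21: P̂ = 9 + 2.3·21 = 57.3; r = 56.3 − 57.3 = -1
A=23: P̂ = 9 + 2.3·23 = 61.9; r = 63.9 − 61.9 = 2
A=25: P̂ = 9 + 2.3·25 = 66.5; r = 68.5 − 66.5 = 2
SSE = 4 + 1 + 1 + 16 + 9 + 0 + 16 + 1 + 4 + 4 = 56
s = √(56/8) = 2.64575
r/s = 2 / 2.64575 = 0.76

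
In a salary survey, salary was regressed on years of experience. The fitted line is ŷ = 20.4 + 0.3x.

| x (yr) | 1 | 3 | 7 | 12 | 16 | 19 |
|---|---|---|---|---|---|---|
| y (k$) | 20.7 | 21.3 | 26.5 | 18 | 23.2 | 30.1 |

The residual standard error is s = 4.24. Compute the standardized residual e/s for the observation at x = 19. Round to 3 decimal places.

ŷ = 20.4 + 0.3·19 = 26.1
e = 30.1 − 26.1 = 4
e/s = 4 / 4.24 = 0.943

0.943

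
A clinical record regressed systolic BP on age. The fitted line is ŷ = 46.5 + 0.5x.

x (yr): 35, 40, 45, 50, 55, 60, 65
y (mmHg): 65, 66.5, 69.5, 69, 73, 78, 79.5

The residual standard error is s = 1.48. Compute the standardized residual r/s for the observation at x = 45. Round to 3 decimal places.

ŷ = 46.5 + 0.5·45 = 69
r = 69.5 − 69 = 0.5
r/s = 0.5 / 1.48 = 0.338

0.338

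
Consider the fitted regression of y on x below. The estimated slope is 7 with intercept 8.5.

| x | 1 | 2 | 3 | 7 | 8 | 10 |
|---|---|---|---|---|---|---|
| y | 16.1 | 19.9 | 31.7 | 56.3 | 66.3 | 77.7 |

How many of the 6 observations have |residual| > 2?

2

x=1: ŷ = 8.5 + 7·1 = 15.5; e = 16.1 − 15.5 = 0.6
x=2: ŷ = 8.5 + 7·2 = 22.5; e = 19.9 − 22.5 = -2.6
x=3: ŷ = 8.5 + 7·3 = 29.5; e = 31.7 − 29.5 = 2.2
x=7: ŷ = 8.5 + 7·7 = 57.5; e = 56.3 − 57.5 = -1.2
x=8: ŷ = 8.5 + 7·8 = 64.5; e = 66.3 − 64.5 = 1.8
x=10: ŷ = 8.5 + 7·10 = 78.5; e = 77.7 − 78.5 = -0.8
|e| > 2: x=2 (|e|=2.6), x=3 (|e|=2.2) → 2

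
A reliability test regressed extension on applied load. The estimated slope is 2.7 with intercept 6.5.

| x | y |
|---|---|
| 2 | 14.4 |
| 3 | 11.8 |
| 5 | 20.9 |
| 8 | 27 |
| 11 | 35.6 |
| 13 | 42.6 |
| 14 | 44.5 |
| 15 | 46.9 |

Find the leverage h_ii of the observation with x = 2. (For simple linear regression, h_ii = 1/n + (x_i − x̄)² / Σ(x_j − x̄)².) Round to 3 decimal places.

h = 0.383

x̄ = (2 + 3 + 5 + 8 + 11 + 13 + 14 + 15)/8 = 8.875
Σ(x − x̄)² = 47.2656 + 34.5156 + 15.0156 + 0.765625 + 4.51562 + 17.0156 + 26.2656 + 37.5156 = 182.875
h = 1/8 + (-6.875)²/182.875 = 0.125 + 0.258459 = 0.383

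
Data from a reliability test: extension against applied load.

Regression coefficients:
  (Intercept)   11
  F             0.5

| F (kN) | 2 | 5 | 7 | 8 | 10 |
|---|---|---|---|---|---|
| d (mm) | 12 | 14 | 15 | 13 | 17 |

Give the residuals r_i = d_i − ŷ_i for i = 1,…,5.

0, 0.5, 0.5, -2, 1

F=2: ŷ = 11 + 0.5·2 = 12; r = 12 − 12 = 0
F=5: ŷ = 11 + 0.5·5 = 13.5; r = 14 − 13.5 = 0.5
F=7: ŷ = 11 + 0.5·7 = 14.5; r = 15 − 14.5 = 0.5
F=8: ŷ = 11 + 0.5·8 = 15; r = 13 − 15 = -2
F=10: ŷ = 11 + 0.5·10 = 16; r = 17 − 16 = 1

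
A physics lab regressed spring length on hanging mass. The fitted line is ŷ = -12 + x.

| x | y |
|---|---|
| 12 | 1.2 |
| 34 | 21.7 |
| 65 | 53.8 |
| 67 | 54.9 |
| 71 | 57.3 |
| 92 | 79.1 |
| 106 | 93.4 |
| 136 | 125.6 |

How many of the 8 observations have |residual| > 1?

x=12: ŷ = -12 + 12 = 0; e = 1.2 − 0 = 1.2
x=34: ŷ = -12 + 34 = 22; e = 21.7 − 22 = -0.3
x=65: ŷ = -12 + 65 = 53; e = 53.8 − 53 = 0.8
x=67: ŷ = -12 + 67 = 55; e = 54.9 − 55 = -0.1
x=71: ŷ = -12 + 71 = 59; e = 57.3 − 59 = -1.7
x=92: ŷ = -12 + 92 = 80; e = 79.1 − 80 = -0.9
x=106: ŷ = -12 + 106 = 94; e = 93.4 − 94 = -0.6
x=136: ŷ = -12 + 136 = 124; e = 125.6 − 124 = 1.6
|e| > 1: x=12 (|e|=1.2), x=71 (|e|=1.7), x=136 (|e|=1.6) → 3

3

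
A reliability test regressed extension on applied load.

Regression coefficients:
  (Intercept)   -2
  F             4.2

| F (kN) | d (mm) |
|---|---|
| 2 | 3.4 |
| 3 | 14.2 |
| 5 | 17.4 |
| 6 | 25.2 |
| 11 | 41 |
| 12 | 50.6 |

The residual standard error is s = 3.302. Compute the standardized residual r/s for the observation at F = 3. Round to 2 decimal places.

1.09

ŷ = -2 + 4.2·3 = 10.6
r = 14.2 − 10.6 = 3.6
r/s = 3.6 / 3.302 = 1.09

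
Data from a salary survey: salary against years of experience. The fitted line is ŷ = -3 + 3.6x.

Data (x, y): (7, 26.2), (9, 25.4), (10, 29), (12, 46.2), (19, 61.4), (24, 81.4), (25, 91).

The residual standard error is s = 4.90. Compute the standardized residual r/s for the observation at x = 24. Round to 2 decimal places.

ŷ = -3 + 3.6·24 = 83.4
r = 81.4 − 83.4 = -2
r/s = -2 / 4.90 = -0.41

-0.41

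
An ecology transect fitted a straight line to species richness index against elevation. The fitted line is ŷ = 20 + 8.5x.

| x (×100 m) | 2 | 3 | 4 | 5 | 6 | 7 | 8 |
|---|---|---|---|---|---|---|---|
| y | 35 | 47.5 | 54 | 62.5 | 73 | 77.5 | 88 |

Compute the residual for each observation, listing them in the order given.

x=2: ŷ = 20 + 8.5·2 = 37; e = 35 − 37 = -2
x=3: ŷ = 20 + 8.5·3 = 45.5; e = 47.5 − 45.5 = 2
x=4: ŷ = 20 + 8.5·4 = 54; e = 54 − 54 = 0
x=5: ŷ = 20 + 8.5·5 = 62.5; e = 62.5 − 62.5 = 0
x=6: ŷ = 20 + 8.5·6 = 71; e = 73 − 71 = 2
x=7: ŷ = 20 + 8.5·7 = 79.5; e = 77.5 − 79.5 = -2
x=8: ŷ = 20 + 8.5·8 = 88; e = 88 − 88 = 0

-2, 2, 0, 0, 2, -2, 0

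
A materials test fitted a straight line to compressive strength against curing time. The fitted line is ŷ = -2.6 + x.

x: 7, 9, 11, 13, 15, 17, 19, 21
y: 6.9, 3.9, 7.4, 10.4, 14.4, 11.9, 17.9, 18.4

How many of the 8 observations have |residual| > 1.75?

x=7: ŷ = -2.6 + 7 = 4.4; r = 6.9 − 4.4 = 2.5
x=9: ŷ = -2.6 + 9 = 6.4; r = 3.9 − 6.4 = -2.5
x=11: ŷ = -2.6 + 11 = 8.4; r = 7.4 − 8.4 = -1
x=13: ŷ = -2.6 + 13 = 10.4; r = 10.4 − 10.4 = 0
x=15: ŷ = -2.6 + 15 = 12.4; r = 14.4 − 12.4 = 2
x=17: ŷ = -2.6 + 17 = 14.4; r = 11.9 − 14.4 = -2.5
x=19: ŷ = -2.6 + 19 = 16.4; r = 17.9 − 16.4 = 1.5
x=21: ŷ = -2.6 + 21 = 18.4; r = 18.4 − 18.4 = 0
|r| > 1.75: x=7 (|r|=2.5), x=9 (|r|=2.5), x=15 (|r|=2), x=17 (|r|=2.5) → 4

4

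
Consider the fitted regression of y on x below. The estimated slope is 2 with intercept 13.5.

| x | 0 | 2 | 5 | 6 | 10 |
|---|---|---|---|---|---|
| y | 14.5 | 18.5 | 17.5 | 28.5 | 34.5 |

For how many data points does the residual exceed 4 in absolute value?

x=0: ŷ = 13.5 + 2·0 = 13.5; r = 14.5 − 13.5 = 1
x=2: ŷ = 13.5 + 2·2 = 17.5; r = 18.5 − 17.5 = 1
x=5: ŷ = 13.5 + 2·5 = 23.5; r = 17.5 − 23.5 = -6
x=6: ŷ = 13.5 + 2·6 = 25.5; r = 28.5 − 25.5 = 3
x=10: ŷ = 13.5 + 2·10 = 33.5; r = 34.5 − 33.5 = 1
|r| > 4: x=5 (|r|=6) → 1

1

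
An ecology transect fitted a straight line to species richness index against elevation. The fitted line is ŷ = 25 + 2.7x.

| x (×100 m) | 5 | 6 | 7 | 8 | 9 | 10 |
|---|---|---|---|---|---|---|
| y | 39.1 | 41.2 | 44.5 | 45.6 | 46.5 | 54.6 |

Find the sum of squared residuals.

SSE = 16.32

x=5: ŷ = 25 + 2.7·5 = 38.5; r = 39.1 − 38.5 = 0.6
x=6: ŷ = 25 + 2.7·6 = 41.2; r = 41.2 − 41.2 = 0
x=7: ŷ = 25 + 2.7·7 = 43.9; r = 44.5 − 43.9 = 0.6
x=8: ŷ = 25 + 2.7·8 = 46.6; r = 45.6 − 46.6 = -1
x=9: ŷ = 25 + 2.7·9 = 49.3; r = 46.5 − 49.3 = -2.8
x=10: ŷ = 25 + 2.7·10 = 52; r = 54.6 − 52 = 2.6
SSE = 0.36 + 0 + 0.36 + 1 + 7.84 + 6.76 = 16.32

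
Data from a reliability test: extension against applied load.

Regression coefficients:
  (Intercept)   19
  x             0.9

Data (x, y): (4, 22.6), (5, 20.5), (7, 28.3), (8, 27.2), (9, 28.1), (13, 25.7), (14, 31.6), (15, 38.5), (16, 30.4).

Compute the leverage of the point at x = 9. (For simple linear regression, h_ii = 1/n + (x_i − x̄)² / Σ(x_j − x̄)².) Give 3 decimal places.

x̄ = (4 + 5 + 7 + 8 + 9 + 13 + 14 + 15 + 16)/9 = 10.1111
Σ(x − x̄)² = 37.3457 + 26.1235 + 9.67901 + 4.45679 + 1.23457 + 8.34568 + 15.1235 + 23.9012 + 34.679 = 160.889
h = 1/9 + (-1.11111)²/160.889 = 0.111111 + 0.00767342 = 0.119

h = 0.119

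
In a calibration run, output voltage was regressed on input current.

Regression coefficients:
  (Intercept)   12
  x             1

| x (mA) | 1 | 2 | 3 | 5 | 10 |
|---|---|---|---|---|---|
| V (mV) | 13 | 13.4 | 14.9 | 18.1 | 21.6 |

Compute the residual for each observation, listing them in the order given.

0, -0.6, -0.1, 1.1, -0.4

x=1: V̂ = 12 + 1 = 13; e = 13 − 13 = 0
x=2: V̂ = 12 + 2 = 14; e = 13.4 − 14 = -0.6
x=3: V̂ = 12 + 3 = 15; e = 14.9 − 15 = -0.1
x=5: V̂ = 12 + 5 = 17; e = 18.1 − 17 = 1.1
x=10: V̂ = 12 + 10 = 22; e = 21.6 − 22 = -0.4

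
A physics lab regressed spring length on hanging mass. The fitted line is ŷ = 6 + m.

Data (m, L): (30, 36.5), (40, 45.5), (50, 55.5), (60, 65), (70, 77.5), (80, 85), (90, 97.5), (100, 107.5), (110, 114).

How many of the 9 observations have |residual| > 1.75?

1

m=30: ŷ = 6 + 30 = 36; r = 36.5 − 36 = 0.5
m=40: ŷ = 6 + 40 = 46; r = 45.5 − 46 = -0.5
m=50: ŷ = 6 + 50 = 56; r = 55.5 − 56 = -0.5
m=60: ŷ = 6 + 60 = 66; r = 65 − 66 = -1
m=70: ŷ = 6 + 70 = 76; r = 77.5 − 76 = 1.5
m=80: ŷ = 6 + 80 = 86; r = 85 − 86 = -1
m=90: ŷ = 6 + 90 = 96; r = 97.5 − 96 = 1.5
m=100: ŷ = 6 + 100 = 106; r = 107.5 − 106 = 1.5
m=110: ŷ = 6 + 110 = 116; r = 114 − 116 = -2
|r| > 1.75: m=110 (|r|=2) → 1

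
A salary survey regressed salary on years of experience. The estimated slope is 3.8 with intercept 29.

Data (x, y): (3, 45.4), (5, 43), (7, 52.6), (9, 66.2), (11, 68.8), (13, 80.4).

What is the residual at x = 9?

e = 3

ŷ = 29 + 3.8·9 = 63.2
e = 66.2 − 63.2 = 3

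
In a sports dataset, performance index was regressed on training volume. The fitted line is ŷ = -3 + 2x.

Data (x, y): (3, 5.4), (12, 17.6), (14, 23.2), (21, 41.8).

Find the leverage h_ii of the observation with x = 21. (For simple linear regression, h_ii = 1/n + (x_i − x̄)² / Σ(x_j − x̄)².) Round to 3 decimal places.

h = 0.688

x̄ = (3 + 12 + 14 + 21)/4 = 12.5
Σ(x − x̄)² = 90.25 + 0.25 + 2.25 + 72.25 = 165
h = 1/4 + (8.5)²/165 = 0.25 + 0.437879 = 0.688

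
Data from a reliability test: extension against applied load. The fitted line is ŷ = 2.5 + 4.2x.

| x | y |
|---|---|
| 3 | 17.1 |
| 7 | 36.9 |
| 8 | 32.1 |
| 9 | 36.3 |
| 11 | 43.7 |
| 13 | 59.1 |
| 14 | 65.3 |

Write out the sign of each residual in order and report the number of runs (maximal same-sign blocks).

x=3: ŷ = 2.5 + 4.2·3 = 15.1; r = 17.1 − 15.1 = 2
x=7: ŷ = 2.5 + 4.2·7 = 31.9; r = 36.9 − 31.9 = 5
x=8: ŷ = 2.5 + 4.2·8 = 36.1; r = 32.1 − 36.1 = -4
x=9: ŷ = 2.5 + 4.2·9 = 40.3; r = 36.3 − 40.3 = -4
x=11: ŷ = 2.5 + 4.2·11 = 48.7; r = 43.7 − 48.7 = -5
x=13: ŷ = 2.5 + 4.2·13 = 57.1; r = 59.1 − 57.1 = 2
x=14: ŷ = 2.5 + 4.2·14 = 61.3; r = 65.3 − 61.3 = 4
Signs: + + − − − + +
Runs: +×2, −×3, +×2 → 3

3 runs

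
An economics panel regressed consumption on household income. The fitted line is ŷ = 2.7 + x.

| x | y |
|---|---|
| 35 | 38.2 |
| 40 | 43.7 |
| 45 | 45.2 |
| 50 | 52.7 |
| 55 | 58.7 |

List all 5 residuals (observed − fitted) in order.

0.5, 1, -2.5, 0, 1

x=35: ŷ = 2.7 + 35 = 37.7; r = 38.2 − 37.7 = 0.5
x=40: ŷ = 2.7 + 40 = 42.7; r = 43.7 − 42.7 = 1
x=45: ŷ = 2.7 + 45 = 47.7; r = 45.2 − 47.7 = -2.5
x=50: ŷ = 2.7 + 50 = 52.7; r = 52.7 − 52.7 = 0
x=55: ŷ = 2.7 + 55 = 57.7; r = 58.7 − 57.7 = 1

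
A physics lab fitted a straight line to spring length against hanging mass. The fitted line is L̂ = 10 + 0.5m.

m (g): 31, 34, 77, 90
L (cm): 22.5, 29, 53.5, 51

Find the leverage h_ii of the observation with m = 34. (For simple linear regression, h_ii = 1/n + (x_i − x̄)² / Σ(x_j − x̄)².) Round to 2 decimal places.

m̄ = (31 + 34 + 77 + 90)/4 = 58
Σ(m − m̄)² = 729 + 576 + 361 + 1024 = 2690
h = 1/4 + (-24)²/2690 = 0.25 + 0.214126 = 0.46

h = 0.46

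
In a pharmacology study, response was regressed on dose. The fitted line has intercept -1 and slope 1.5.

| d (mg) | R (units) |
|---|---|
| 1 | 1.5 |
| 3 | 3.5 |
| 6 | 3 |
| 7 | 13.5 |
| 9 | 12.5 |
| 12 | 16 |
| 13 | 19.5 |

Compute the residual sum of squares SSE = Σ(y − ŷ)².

d=1: ŷ = -1 + 1.5·1 = 0.5; e = 1.5 − 0.5 = 1
d=3: ŷ = -1 + 1.5·3 = 3.5; e = 3.5 − 3.5 = 0
d=6: ŷ = -1 + 1.5·6 = 8; e = 3 − 8 = -5
d=7: ŷ = -1 + 1.5·7 = 9.5; e = 13.5 − 9.5 = 4
d=9: ŷ = -1 + 1.5·9 = 12.5; e = 12.5 − 12.5 = 0
d=12: ŷ = -1 + 1.5·12 = 17; e = 16 − 17 = -1
d=13: ŷ = -1 + 1.5·13 = 18.5; e = 19.5 − 18.5 = 1
SSE = 1 + 0 + 25 + 16 + 0 + 1 + 1 = 44

SSE = 44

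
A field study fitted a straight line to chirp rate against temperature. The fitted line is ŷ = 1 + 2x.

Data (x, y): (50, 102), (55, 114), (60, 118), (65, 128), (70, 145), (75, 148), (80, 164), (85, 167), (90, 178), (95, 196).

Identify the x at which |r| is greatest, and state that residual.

x=50: ŷ = 1 + 2·50 = 101; r = 102 − 101 = 1
x=55: ŷ = 1 + 2·55 = 111; r = 114 − 111 = 3
x=60: ŷ = 1 + 2·60 = 121; r = 118 − 121 = -3
x=65: ŷ = 1 + 2·65 = 131; r = 128 − 131 = -3
x=70: ŷ = 1 + 2·70 = 141; r = 145 − 141 = 4
x=75: ŷ = 1 + 2·75 = 151; r = 148 − 151 = -3
x=80: ŷ = 1 + 2·80 = 161; r = 164 − 161 = 3
x=85: ŷ = 1 + 2·85 = 171; r = 167 − 171 = -4
x=90: ŷ = 1 + 2·90 = 181; r = 178 − 181 = -3
x=95: ŷ = 1 + 2·95 = 191; r = 196 − 191 = 5
Largest |r| is 5 at x = 95, residual 5.

x = 95, r = 5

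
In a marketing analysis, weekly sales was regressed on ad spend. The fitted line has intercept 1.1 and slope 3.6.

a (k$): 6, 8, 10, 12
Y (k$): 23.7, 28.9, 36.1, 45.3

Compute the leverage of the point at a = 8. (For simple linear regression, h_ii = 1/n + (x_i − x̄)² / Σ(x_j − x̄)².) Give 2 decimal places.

ā = (6 + 8 + 10 + 12)/4 = 9
Σ(a − ā)² = 9 + 1 + 1 + 9 = 20
h = 1/4 + (-1)²/20 = 0.25 + 0.05 = 0.30

h = 0.30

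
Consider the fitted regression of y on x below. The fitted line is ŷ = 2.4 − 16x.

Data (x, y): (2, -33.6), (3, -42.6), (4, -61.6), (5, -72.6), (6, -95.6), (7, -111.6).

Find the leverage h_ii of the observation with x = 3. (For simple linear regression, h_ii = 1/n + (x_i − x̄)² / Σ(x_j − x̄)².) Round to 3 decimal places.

x̄ = (2 + 3 + 4 + 5 + 6 + 7)/6 = 4.5
Σ(x − x̄)² = 6.25 + 2.25 + 0.25 + 0.25 + 2.25 + 6.25 = 17.5
h = 1/6 + (-1.5)²/17.5 = 0.166667 + 0.128571 = 0.295

h = 0.295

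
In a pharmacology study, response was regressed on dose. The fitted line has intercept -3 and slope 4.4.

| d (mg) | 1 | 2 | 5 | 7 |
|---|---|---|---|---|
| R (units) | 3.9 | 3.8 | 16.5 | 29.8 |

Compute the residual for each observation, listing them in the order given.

2.5, -2, -2.5, 2

d=1: R̂ = -3 + 4.4·1 = 1.4; e = 3.9 − 1.4 = 2.5
d=2: R̂ = -3 + 4.4·2 = 5.8; e = 3.8 − 5.8 = -2
d=5: R̂ = -3 + 4.4·5 = 19; e = 16.5 − 19 = -2.5
d=7: R̂ = -3 + 4.4·7 = 27.8; e = 29.8 − 27.8 = 2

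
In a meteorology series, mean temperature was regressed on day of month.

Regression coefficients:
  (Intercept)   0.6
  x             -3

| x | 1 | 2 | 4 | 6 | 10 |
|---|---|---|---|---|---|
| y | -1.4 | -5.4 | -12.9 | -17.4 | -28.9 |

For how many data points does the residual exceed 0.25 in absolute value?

x=1: ŷ = 0.6 − 3·1 = -2.4; r = -1.4 − (-2.4) = 1
x=2: ŷ = 0.6 − 3·2 = -5.4; r = -5.4 − (-5.4) = 0
x=4: ŷ = 0.6 − 3·4 = -11.4; r = -12.9 − (-11.4) = -1.5
x=6: ŷ = 0.6 − 3·6 = -17.4; r = -17.4 − (-17.4) = 0
x=10: ŷ = 0.6 − 3·10 = -29.4; r = -28.9 − (-29.4) = 0.5
|r| > 0.25: x=1 (|r|=1), x=4 (|r|=1.5), x=10 (|r|=0.5) → 3

3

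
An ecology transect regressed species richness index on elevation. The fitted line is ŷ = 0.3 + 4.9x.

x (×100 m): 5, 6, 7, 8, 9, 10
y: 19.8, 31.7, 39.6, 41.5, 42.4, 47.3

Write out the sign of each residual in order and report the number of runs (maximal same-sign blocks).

x=5: ŷ = 0.3 + 4.9·5 = 24.8; r = 19.8 − 24.8 = -5
x=6: ŷ = 0.3 + 4.9·6 = 29.7; r = 31.7 − 29.7 = 2
x=7: ŷ = 0.3 + 4.9·7 = 34.6; r = 39.6 − 34.6 = 5
x=8: ŷ = 0.3 + 4.9·8 = 39.5; r = 41.5 − 39.5 = 2
x=9: ŷ = 0.3 + 4.9·9 = 44.4; r = 42.4 − 44.4 = -2
x=10: ŷ = 0.3 + 4.9·10 = 49.3; r = 47.3 − 49.3 = -2
Signs: − + + + − −
Runs: −×1, +×3, −×2 → 3

3 runs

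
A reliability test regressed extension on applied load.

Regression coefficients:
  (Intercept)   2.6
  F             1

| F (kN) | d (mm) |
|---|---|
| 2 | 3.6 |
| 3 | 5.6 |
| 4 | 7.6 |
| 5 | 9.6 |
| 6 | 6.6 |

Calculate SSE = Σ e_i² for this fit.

SSE = 10

F=2: d̂ = 2.6 + 2 = 4.6; e = 3.6 − 4.6 = -1
F=3: d̂ = 2.6 + 3 = 5.6; e = 5.6 − 5.6 = 0
F=4: d̂ = 2.6 + 4 = 6.6; e = 7.6 − 6.6 = 1
F=5: d̂ = 2.6 + 5 = 7.6; e = 9.6 − 7.6 = 2
F=6: d̂ = 2.6 + 6 = 8.6; e = 6.6 − 8.6 = -2
SSE = 1 + 0 + 1 + 4 + 4 = 10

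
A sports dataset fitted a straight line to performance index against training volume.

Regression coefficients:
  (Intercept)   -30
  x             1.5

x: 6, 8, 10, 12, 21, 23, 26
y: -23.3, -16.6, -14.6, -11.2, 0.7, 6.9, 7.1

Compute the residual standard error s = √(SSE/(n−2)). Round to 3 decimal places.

s = 1.901

x=6: ŷ = -30 + 1.5·6 = -21; e = -23.3 − (-21) = -2.3
x=8: ŷ = -30 + 1.5·8 = -18; e = -16.6 − (-18) = 1.4
x=10: ŷ = -30 + 1.5·10 = -15; e = -14.6 − (-15) = 0.4
x=12: ŷ = -30 + 1.5·12 = -12; e = -11.2 − (-12) = 0.8
x=21: ŷ = -30 + 1.5·21 = 1.5; e = 0.7 − 1.5 = -0.8
x=23: ŷ = -30 + 1.5·23 = 4.5; e = 6.9 − 4.5 = 2.4
x=26: ŷ = -30 + 1.5·26 = 9; e = 7.1 − 9 = -1.9
SSE = 5.29 + 1.96 + 0.16 + 0.64 + 0.64 + 5.76 + 3.61 = 18.06
s = √(18.06/5) = √3.612 ≈ 1.901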